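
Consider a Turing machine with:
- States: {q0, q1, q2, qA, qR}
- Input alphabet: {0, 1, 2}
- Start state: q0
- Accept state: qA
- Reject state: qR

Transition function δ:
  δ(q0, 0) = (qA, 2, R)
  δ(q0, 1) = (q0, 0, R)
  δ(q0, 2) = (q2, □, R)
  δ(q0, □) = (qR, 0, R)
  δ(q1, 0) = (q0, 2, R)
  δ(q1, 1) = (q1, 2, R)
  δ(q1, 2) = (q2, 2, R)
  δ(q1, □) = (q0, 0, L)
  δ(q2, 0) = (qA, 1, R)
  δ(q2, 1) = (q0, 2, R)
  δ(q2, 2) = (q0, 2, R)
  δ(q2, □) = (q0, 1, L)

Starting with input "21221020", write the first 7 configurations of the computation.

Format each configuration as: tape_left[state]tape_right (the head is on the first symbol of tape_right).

Transitions applied:
Step 1: δ(q0, 2) = (q2, □, R)
Step 2: δ(q2, 1) = (q0, 2, R)
Step 3: δ(q0, 2) = (q2, □, R)
Step 4: δ(q2, 2) = (q0, 2, R)
Step 5: δ(q0, 1) = (q0, 0, R)
Step 6: δ(q0, 0) = (qA, 2, R)

The first 7 configurations are:
[q0]21221020 ⊢ □[q2]1221020 ⊢ □2[q0]221020 ⊢ □2□[q2]21020 ⊢ □2□2[q0]1020 ⊢ □2□20[q0]020 ⊢ □2□202[qA]20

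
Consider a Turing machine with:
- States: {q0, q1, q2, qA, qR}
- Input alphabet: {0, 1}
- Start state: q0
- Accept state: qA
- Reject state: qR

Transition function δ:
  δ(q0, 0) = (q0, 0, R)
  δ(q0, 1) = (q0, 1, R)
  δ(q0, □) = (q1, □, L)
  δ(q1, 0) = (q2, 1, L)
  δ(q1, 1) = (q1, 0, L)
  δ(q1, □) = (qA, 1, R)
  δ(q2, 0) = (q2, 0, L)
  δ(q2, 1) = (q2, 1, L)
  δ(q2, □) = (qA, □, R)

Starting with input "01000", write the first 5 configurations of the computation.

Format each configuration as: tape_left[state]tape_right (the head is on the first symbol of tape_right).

Transitions applied:
Step 1: δ(q0, 0) = (q0, 0, R)
Step 2: δ(q0, 1) = (q0, 1, R)
Step 3: δ(q0, 0) = (q0, 0, R)
Step 4: δ(q0, 0) = (q0, 0, R)

The first 5 configurations are:
[q0]01000 ⊢ 0[q0]1000 ⊢ 01[q0]000 ⊢ 010[q0]00 ⊢ 0100[q0]0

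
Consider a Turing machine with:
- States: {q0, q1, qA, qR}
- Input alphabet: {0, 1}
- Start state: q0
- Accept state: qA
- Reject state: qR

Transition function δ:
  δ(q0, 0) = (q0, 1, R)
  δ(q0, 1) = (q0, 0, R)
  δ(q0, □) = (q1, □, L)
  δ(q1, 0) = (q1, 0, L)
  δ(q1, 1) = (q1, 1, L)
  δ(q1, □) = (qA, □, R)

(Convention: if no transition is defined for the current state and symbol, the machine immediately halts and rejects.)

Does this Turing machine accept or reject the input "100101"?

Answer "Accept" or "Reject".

Execution trace:
Initial: [q0]100101
Step 1: δ(q0, 1) = (q0, 0, R) → 0[q0]00101
Step 2: δ(q0, 0) = (q0, 1, R) → 01[q0]0101
Step 3: δ(q0, 0) = (q0, 1, R) → 011[q0]101
Step 4: δ(q0, 1) = (q0, 0, R) → 0110[q0]01
Step 5: δ(q0, 0) = (q0, 1, R) → 01101[q0]1
Step 6: δ(q0, 1) = (q0, 0, R) → 011010[q0]□
Step 7: δ(q0, □) = (q1, □, L) → 01101[q1]0□
Step 8: δ(q1, 0) = (q1, 0, L) → 0110[q1]10□
Step 9: δ(q1, 1) = (q1, 1, L) → 011[q1]010□
Step 10: δ(q1, 0) = (q1, 0, L) → 01[q1]1010□
Step 11: δ(q1, 1) = (q1, 1, L) → 0[q1]11010□
Step 12: δ(q1, 1) = (q1, 1, L) → [q1]011010□
Step 13: δ(q1, 0) = (q1, 0, L) → [q1]□011010□
Step 14: δ(q1, □) = (qA, □, R) → □[qA]011010□

The machine reaches the accept state qA and halts.

Answer: Accept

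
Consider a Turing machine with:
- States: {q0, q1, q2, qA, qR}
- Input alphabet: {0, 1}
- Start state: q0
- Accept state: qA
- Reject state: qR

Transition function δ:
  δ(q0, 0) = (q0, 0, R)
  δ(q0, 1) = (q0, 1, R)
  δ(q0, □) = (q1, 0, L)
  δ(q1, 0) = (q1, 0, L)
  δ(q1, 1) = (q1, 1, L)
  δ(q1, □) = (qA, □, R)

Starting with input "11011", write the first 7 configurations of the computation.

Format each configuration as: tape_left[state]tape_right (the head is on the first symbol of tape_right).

Transitions applied:
Step 1: δ(q0, 1) = (q0, 1, R)
Step 2: δ(q0, 1) = (q0, 1, R)
Step 3: δ(q0, 0) = (q0, 0, R)
Step 4: δ(q0, 1) = (q0, 1, R)
Step 5: δ(q0, 1) = (q0, 1, R)
Step 6: δ(q0, □) = (q1, 0, L)

The first 7 configurations are:
[q0]11011 ⊢ 1[q0]1011 ⊢ 11[q0]011 ⊢ 110[q0]11 ⊢ 1101[q0]1 ⊢ 11011[q0]□ ⊢ 1101[q1]10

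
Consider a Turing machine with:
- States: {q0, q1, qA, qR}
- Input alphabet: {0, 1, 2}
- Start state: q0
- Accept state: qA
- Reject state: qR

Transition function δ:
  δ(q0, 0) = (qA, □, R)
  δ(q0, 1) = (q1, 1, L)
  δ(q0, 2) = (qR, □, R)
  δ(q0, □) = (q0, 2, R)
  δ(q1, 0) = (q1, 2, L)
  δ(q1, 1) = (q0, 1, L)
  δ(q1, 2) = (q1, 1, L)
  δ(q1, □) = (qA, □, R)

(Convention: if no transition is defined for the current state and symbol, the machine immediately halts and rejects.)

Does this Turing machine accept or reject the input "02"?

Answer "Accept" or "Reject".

Execution trace:
Initial: [q0]02
Step 1: δ(q0, 0) = (qA, □, R) → □[qA]2

The machine reaches the accept state qA and halts.

Answer: Accept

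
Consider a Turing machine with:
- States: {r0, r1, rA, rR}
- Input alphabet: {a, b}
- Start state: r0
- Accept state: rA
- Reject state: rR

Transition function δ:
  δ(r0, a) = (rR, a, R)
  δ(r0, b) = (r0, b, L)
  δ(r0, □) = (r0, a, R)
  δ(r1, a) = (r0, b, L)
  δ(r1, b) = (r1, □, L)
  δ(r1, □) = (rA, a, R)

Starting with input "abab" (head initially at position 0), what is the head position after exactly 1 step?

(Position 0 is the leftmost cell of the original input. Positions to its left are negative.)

Execution trace (head position shown):
Step 0: [r0]abab  (head at position 0)
Step 1: move right → a[rR]bab  (head at position 1)

After 1 step, the head is at position 1.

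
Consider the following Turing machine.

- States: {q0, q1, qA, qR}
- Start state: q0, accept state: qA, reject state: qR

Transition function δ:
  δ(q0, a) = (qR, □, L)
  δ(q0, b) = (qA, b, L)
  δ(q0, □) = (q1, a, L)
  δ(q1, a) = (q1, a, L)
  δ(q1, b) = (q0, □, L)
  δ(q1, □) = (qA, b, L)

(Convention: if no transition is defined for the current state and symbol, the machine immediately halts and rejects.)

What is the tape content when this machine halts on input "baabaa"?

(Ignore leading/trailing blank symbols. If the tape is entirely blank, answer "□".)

Execution trace:
Initial: [q0]baabaa
Step 1: δ(q0, b) = (qA, b, L) → [qA]□baabaa

The machine reaches the accept state qA and halts.

Final tape (ignoring leading/trailing blanks): baabaa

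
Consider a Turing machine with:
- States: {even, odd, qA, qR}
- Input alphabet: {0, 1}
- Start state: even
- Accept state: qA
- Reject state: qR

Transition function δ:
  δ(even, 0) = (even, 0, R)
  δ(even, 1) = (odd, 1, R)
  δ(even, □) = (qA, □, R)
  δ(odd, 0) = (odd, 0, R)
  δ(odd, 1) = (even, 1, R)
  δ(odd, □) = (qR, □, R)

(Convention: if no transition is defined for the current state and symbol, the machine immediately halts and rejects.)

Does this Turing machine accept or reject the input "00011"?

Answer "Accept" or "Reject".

Execution trace:
Initial: [even]00011
Step 1: δ(even, 0) = (even, 0, R) → 0[even]0011
Step 2: δ(even, 0) = (even, 0, R) → 00[even]011
Step 3: δ(even, 0) = (even, 0, R) → 000[even]11
Step 4: δ(even, 1) = (odd, 1, R) → 0001[odd]1
Step 5: δ(odd, 1) = (even, 1, R) → 00011[even]□
Step 6: δ(even, □) = (qA, □, R) → 00011□[qA]□

The machine reaches the accept state qA and halts.

Answer: Accept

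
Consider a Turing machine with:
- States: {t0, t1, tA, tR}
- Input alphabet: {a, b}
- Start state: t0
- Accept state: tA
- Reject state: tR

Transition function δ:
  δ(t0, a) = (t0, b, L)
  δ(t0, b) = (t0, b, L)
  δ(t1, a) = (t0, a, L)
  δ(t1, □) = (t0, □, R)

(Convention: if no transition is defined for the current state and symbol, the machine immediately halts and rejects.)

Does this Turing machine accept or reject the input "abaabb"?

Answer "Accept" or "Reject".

Execution trace:
Initial: [t0]abaabb
Step 1: δ(t0, a) = (t0, b, L) → [t0]□bbaabb

No transition is defined for δ(t0, □). By convention the machine halts and rejects.

Answer: Reject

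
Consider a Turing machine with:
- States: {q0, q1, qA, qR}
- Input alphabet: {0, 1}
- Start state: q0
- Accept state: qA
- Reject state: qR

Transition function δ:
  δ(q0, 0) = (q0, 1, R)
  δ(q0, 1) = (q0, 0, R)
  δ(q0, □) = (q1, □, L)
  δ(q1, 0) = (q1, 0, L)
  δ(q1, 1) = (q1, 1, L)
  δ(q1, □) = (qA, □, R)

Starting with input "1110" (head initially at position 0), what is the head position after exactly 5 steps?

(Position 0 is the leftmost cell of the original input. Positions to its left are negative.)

Execution trace (head position shown):
Step 0: [q0]1110  (head at position 0)
Step 1: move right → 0[q0]110  (head at position 1)
Step 2: move right → 00[q0]10  (head at position 2)
Step 3: move right → 000[q0]0  (head at position 3)
Step 4: move right → 0001[q0]□  (head at position 4)
Step 5: move left → 000[q1]1□  (head at position 3)

After 5 steps, the head is at position 3.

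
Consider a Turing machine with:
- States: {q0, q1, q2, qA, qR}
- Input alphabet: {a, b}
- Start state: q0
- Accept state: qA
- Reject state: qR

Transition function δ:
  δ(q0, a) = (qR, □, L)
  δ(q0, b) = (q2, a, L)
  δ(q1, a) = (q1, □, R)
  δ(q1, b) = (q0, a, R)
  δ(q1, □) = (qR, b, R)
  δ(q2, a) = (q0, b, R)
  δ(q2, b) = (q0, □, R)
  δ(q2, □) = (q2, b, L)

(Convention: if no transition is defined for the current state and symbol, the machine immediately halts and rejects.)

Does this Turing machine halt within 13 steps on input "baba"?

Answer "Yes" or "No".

Execution trace:
Initial: [q0]baba
Step 1: δ(q0, b) = (q2, a, L) → [q2]□aaba
Step 2: δ(q2, □) = (q2, b, L) → [q2]□baaba
Step 3: δ(q2, □) = (q2, b, L) → [q2]□bbaaba
Step 4: δ(q2, □) = (q2, b, L) → [q2]□bbbaaba
Step 5: δ(q2, □) = (q2, b, L) → [q2]□bbbbaaba
Step 6: δ(q2, □) = (q2, b, L) → [q2]□bbbbbaaba
Step 7: δ(q2, □) = (q2, b, L) → [q2]□bbbbbbaaba
Step 8: δ(q2, □) = (q2, b, L) → [q2]□bbbbbbbaaba
Step 9: δ(q2, □) = (q2, b, L) → [q2]□bbbbbbbbaaba
Step 10: δ(q2, □) = (q2, b, L) → [q2]□bbbbbbbbbaaba
Step 11: δ(q2, □) = (q2, b, L) → [q2]□bbbbbbbbbbaaba
Step 12: δ(q2, □) = (q2, b, L) → [q2]□bbbbbbbbbbbaaba
Step 13: δ(q2, □) = (q2, b, L) → [q2]□bbbbbbbbbbbbaaba

The machine has not reached a halting state after 13 steps.
The machine did not halt within the 13-step bound.

Answer: No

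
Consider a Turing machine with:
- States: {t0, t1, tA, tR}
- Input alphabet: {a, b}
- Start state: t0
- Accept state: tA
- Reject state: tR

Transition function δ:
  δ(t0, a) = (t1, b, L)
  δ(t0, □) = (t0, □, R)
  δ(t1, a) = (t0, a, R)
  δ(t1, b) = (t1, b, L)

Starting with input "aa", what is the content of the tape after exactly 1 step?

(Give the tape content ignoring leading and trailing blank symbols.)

Execution trace:
Initial: [t0]aa
Step 1: δ(t0, a) = (t1, b, L) → [t1]□ba

No transition is defined for δ(t1, □). By convention the machine halts and rejects.

After 1 step, the tape (ignoring leading/trailing blanks) is: ba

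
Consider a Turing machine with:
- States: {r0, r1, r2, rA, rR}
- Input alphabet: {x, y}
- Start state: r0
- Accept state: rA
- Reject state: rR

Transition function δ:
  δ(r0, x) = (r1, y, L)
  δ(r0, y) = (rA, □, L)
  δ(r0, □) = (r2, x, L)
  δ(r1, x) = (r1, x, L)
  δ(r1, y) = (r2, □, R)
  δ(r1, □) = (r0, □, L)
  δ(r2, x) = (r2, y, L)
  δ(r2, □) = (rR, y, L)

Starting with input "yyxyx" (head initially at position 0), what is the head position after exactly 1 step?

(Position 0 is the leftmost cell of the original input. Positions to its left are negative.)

Execution trace (head position shown):
Step 0: [r0]yyxyx  (head at position 0)
Step 1: move left → [rA]□□yxyx  (head at position -1)

After 1 step, the head is at position -1.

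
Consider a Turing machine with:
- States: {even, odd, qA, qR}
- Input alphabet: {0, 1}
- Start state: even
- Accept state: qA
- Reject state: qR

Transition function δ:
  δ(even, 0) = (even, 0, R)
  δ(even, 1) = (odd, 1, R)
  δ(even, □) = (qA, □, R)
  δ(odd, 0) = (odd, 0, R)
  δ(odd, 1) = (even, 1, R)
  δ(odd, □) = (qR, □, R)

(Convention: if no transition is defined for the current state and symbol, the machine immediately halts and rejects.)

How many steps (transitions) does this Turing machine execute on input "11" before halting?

Execution trace:
Initial: [even]11
Step 1: δ(even, 1) = (odd, 1, R) → 1[odd]1
Step 2: δ(odd, 1) = (even, 1, R) → 11[even]□
Step 3: δ(even, □) = (qA, □, R) → 11□[qA]□

The machine reaches the accept state qA and halts.

The machine executed 3 steps before halting.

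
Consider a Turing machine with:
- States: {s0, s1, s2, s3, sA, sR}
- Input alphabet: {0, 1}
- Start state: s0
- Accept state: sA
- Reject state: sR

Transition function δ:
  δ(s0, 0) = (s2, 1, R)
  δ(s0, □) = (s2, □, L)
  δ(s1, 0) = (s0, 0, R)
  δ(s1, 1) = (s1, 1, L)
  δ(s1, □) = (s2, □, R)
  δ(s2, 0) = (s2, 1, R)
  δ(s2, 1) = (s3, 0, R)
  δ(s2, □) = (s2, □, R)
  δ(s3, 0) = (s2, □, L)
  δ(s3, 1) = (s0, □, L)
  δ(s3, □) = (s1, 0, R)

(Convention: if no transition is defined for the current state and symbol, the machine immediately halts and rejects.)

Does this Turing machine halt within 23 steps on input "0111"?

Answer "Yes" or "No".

Execution trace:
Initial: [s0]0111
Step 1: δ(s0, 0) = (s2, 1, R) → 1[s2]111
Step 2: δ(s2, 1) = (s3, 0, R) → 10[s3]11
Step 3: δ(s3, 1) = (s0, □, L) → 1[s0]0□1
Step 4: δ(s0, 0) = (s2, 1, R) → 11[s2]□1
Step 5: δ(s2, □) = (s2, □, R) → 11□[s2]1
Step 6: δ(s2, 1) = (s3, 0, R) → 11□0[s3]□
Step 7: δ(s3, □) = (s1, 0, R) → 11□00[s1]□
Step 8: δ(s1, □) = (s2, □, R) → 11□00□[s2]□
Step 9: δ(s2, □) = (s2, □, R) → 11□00□□[s2]□
Step 10: δ(s2, □) = (s2, □, R) → 11□00□□□[s2]□
Step 11: δ(s2, □) = (s2, □, R) → 11□00□□□□[s2]□
Step 12: δ(s2, □) = (s2, □, R) → 11□00□□□□□[s2]□
Step 13: δ(s2, □) = (s2, □, R) → 11□00□□□□□□[s2]□
Step 14: δ(s2, □) = (s2, □, R) → 11□00□□□□□□□[s2]□
Step 15: δ(s2, □) = (s2, □, R) → 11□00□□□□□□□□[s2]□
Step 16: δ(s2, □) = (s2, □, R) → 11□00□□□□□□□□□[s2]□
Step 17: δ(s2, □) = (s2, □, R) → 11□00□□□□□□□□□□[s2]□
Step 18: δ(s2, □) = (s2, □, R) → 11□00□□□□□□□□□□□[s2]□
Step 19: δ(s2, □) = (s2, □, R) → 11□00□□□□□□□□□□□□[s2]□
Step 20: δ(s2, □) = (s2, □, R) → 11□00□□□□□□□□□□□□□[s2]□
Step 21: δ(s2, □) = (s2, □, R) → 11□00□□□□□□□□□□□□□□[s2]□
Step 22: δ(s2, □) = (s2, □, R) → 11□00□□□□□□□□□□□□□□□[s2]□
Step 23: δ(s2, □) = (s2, □, R) → 11□00□□□□□□□□□□□□□□□□[s2]□

The machine has not reached a halting state after 23 steps.
The machine did not halt within the 23-step bound.

Answer: No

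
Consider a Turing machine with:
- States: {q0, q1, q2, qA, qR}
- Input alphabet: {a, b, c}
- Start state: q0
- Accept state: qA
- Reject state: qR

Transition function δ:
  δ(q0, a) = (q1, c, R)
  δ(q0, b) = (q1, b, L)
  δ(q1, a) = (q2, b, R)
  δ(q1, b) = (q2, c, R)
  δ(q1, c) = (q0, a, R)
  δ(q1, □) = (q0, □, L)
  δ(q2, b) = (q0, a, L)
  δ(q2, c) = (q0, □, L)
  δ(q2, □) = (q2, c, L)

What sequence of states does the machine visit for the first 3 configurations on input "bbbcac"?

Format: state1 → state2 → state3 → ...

Execution trace:
Initial: [q0]bbbcac
Step 1: δ(q0, b) = (q1, b, L) → [q1]□bbbcac
Step 2: δ(q1, □) = (q0, □, L) → [q0]□□bbbcac

No transition is defined for δ(q0, □). By convention the machine halts and rejects.

State sequence: q0 → q1 → q0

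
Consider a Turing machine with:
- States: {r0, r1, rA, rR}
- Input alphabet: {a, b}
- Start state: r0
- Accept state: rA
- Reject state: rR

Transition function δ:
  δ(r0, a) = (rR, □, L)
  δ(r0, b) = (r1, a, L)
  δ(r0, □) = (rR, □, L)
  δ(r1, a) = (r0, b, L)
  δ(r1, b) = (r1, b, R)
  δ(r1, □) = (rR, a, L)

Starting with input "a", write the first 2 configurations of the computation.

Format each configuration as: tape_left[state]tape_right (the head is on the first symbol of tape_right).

Transitions applied:
Step 1: δ(r0, a) = (rR, □, L)

The first 2 configurations are:
[r0]a ⊢ [rR]□□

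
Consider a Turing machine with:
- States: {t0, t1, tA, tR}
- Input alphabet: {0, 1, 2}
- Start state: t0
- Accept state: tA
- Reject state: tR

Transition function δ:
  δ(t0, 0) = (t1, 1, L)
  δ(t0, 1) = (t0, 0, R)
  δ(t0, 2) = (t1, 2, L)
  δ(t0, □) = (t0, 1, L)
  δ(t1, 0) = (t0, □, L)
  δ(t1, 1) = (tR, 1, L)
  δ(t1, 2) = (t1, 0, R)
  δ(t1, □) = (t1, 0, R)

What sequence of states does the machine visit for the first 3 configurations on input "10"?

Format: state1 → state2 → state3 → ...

Execution trace:
Initial: [t0]10
Step 1: δ(t0, 1) = (t0, 0, R) → 0[t0]0
Step 2: δ(t0, 0) = (t1, 1, L) → [t1]01

State sequence: t0 → t0 → t1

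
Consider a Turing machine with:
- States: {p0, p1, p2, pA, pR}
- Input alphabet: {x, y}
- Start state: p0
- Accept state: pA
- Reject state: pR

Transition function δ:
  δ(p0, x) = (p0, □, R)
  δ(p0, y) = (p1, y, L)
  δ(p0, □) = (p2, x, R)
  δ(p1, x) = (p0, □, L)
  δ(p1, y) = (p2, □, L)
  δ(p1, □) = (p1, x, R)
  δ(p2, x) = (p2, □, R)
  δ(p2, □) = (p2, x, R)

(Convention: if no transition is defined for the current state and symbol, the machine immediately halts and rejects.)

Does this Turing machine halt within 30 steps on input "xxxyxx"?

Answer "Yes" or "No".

Execution trace:
Initial: [p0]xxxyxx
Step 1: δ(p0, x) = (p0, □, R) → □[p0]xxyxx
Step 2: δ(p0, x) = (p0, □, R) → □□[p0]xyxx
Step 3: δ(p0, x) = (p0, □, R) → □□□[p0]yxx
Step 4: δ(p0, y) = (p1, y, L) → □□[p1]□yxx
Step 5: δ(p1, □) = (p1, x, R) → □□x[p1]yxx
Step 6: δ(p1, y) = (p2, □, L) → □□[p2]x□xx
Step 7: δ(p2, x) = (p2, □, R) → □□□[p2]□xx
Step 8: δ(p2, □) = (p2, x, R) → □□□x[p2]xx
Step 9: δ(p2, x) = (p2, □, R) → □□□x□[p2]x
Step 10: δ(p2, x) = (p2, □, R) → □□□x□□[p2]□
Step 11: δ(p2, □) = (p2, x, R) → □□□x□□x[p2]□
Step 12: δ(p2, □) = (p2, x, R) → □□□x□□xx[p2]□
Step 13: δ(p2, □) = (p2, x, R) → □□□x□□xxx[p2]□
Step 14: δ(p2, □) = (p2, x, R) → □□□x□□xxxx[p2]□
Step 15: δ(p2, □) = (p2, x, R) → □□□x□□xxxxx[p2]□
Step 16: δ(p2, □) = (p2, x, R) → □□□x□□xxxxxx[p2]□
Step 17: δ(p2, □) = (p2, x, R) → □□□x□□xxxxxxx[p2]□
Step 18: δ(p2, □) = (p2, x, R) → □□□x□□xxxxxxxx[p2]□
Step 19: δ(p2, □) = (p2, x, R) → □□□x□□xxxxxxxxx[p2]□
Step 20: δ(p2, □) = (p2, x, R) → □□□x□□xxxxxxxxxx[p2]□
Step 21: δ(p2, □) = (p2, x, R) → □□□x□□xxxxxxxxxxx[p2]□
Step 22: δ(p2, □) = (p2, x, R) → □□□x□□xxxxxxxxxxxx[p2]□
Step 23: δ(p2, □) = (p2, x, R) → □□□x□□xxxxxxxxxxxxx[p2]□
Step 24: δ(p2, □) = (p2, x, R) → □□□x□□xxxxxxxxxxxxxx[p2]□
Step 25: δ(p2, □) = (p2, x, R) → □□□x□□xxxxxxxxxxxxxxx[p2]□
Step 26: δ(p2, □) = (p2, x, R) → □□□x□□xxxxxxxxxxxxxxxx[p2]□
Step 27: δ(p2, □) = (p2, x, R) → □□□x□□xxxxxxxxxxxxxxxxx[p2]□
Step 28: δ(p2, □) = (p2, x, R) → □□□x□□xxxxxxxxxxxxxxxxxx[p2]□
Step 29: δ(p2, □) = (p2, x, R) → □□□x□□xxxxxxxxxxxxxxxxxxx[p2]□
Step 30: δ(p2, □) = (p2, x, R) → □□□x□□xxxxxxxxxxxxxxxxxxxx[p2]□

The machine has not reached a halting state after 30 steps.
The machine did not halt within the 30-step bound.

Answer: No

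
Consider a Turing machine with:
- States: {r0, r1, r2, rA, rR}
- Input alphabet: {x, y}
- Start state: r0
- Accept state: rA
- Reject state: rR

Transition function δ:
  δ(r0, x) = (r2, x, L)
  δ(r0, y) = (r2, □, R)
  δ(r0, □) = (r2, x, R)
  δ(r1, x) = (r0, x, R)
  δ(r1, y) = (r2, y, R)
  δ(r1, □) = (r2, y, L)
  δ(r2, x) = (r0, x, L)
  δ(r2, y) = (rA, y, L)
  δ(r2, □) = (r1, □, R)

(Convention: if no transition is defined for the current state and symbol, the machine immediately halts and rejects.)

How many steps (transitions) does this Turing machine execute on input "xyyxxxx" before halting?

Execution trace:
Initial: [r0]xyyxxxx
Step 1: δ(r0, x) = (r2, x, L) → [r2]□xyyxxxx
Step 2: δ(r2, □) = (r1, □, R) → □[r1]xyyxxxx
Step 3: δ(r1, x) = (r0, x, R) → □x[r0]yyxxxx
Step 4: δ(r0, y) = (r2, □, R) → □x□[r2]yxxxx
Step 5: δ(r2, y) = (rA, y, L) → □x[rA]□yxxxx

The machine reaches the accept state rA and halts.

The machine executed 5 steps before halting.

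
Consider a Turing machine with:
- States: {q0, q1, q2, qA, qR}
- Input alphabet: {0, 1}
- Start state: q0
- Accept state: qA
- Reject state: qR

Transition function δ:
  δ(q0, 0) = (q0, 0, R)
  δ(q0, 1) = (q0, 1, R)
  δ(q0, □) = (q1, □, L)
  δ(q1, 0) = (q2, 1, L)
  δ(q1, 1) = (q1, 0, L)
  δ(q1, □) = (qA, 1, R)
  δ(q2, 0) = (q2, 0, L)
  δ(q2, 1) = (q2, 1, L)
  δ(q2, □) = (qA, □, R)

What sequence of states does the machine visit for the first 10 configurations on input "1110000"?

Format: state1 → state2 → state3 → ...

Execution trace:
Initial: [q0]1110000
Step 1: δ(q0, 1) = (q0, 1, R) → 1[q0]110000
Step 2: δ(q0, 1) = (q0, 1, R) → 11[q0]10000
Step 3: δ(q0, 1) = (q0, 1, R) → 111[q0]0000
Step 4: δ(q0, 0) = (q0, 0, R) → 1110[q0]000
Step 5: δ(q0, 0) = (q0, 0, R) → 11100[q0]00
Step 6: δ(q0, 0) = (q0, 0, R) → 111000[q0]0
Step 7: δ(q0, 0) = (q0, 0, R) → 1110000[q0]□
Step 8: δ(q0, □) = (q1, □, L) → 111000[q1]0□
Step 9: δ(q1, 0) = (q2, 1, L) → 11100[q2]01□

State sequence: q0 → q0 → q0 → q0 → q0 → q0 → q0 → q0 → q1 → q2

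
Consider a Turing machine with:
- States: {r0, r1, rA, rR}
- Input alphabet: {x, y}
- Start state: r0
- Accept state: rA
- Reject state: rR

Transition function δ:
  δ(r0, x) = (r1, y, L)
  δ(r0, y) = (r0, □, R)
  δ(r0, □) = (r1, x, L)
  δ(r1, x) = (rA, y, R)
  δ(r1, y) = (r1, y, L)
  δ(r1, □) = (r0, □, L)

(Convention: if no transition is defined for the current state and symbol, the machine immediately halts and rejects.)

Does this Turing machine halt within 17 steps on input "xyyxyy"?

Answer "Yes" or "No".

Execution trace:
Initial: [r0]xyyxyy
Step 1: δ(r0, x) = (r1, y, L) → [r1]□yyyxyy
Step 2: δ(r1, □) = (r0, □, L) → [r0]□□yyyxyy
Step 3: δ(r0, □) = (r1, x, L) → [r1]□x□yyyxyy
Step 4: δ(r1, □) = (r0, □, L) → [r0]□□x□yyyxyy
Step 5: δ(r0, □) = (r1, x, L) → [r1]□x□x□yyyxyy
Step 6: δ(r1, □) = (r0, □, L) → [r0]□□x□x□yyyxyy
Step 7: δ(r0, □) = (r1, x, L) → [r1]□x□x□x□yyyxyy
Step 8: δ(r1, □) = (r0, □, L) → [r0]□□x□x□x□yyyxyy
Step 9: δ(r0, □) = (r1, x, L) → [r1]□x□x□x□x□yyyxyy
Step 10: δ(r1, □) = (r0, □, L) → [r0]□□x□x□x□x□yyyxyy
Step 11: δ(r0, □) = (r1, x, L) → [r1]□x□x□x□x□x□yyyxyy
Step 12: δ(r1, □) = (r0, □, L) → [r0]□□x□x□x□x□x□yyyxyy
Step 13: δ(r0, □) = (r1, x, L) → [r1]□x□x□x□x□x□x□yyyxyy
Step 14: δ(r1, □) = (r0, □, L) → [r0]□□x□x□x□x□x□x□yyyxyy
Step 15: δ(r0, □) = (r1, x, L) → [r1]□x□x□x□x□x□x□x□yyyxyy
Step 16: δ(r1, □) = (r0, □, L) → [r0]□□x□x□x□x□x□x□x□yyyxyy
Step 17: δ(r0, □) = (r1, x, L) → [r1]□x□x□x□x□x□x□x□x□yyyxyy

The machine has not reached a halting state after 17 steps.
The machine did not halt within the 17-step bound.

Answer: No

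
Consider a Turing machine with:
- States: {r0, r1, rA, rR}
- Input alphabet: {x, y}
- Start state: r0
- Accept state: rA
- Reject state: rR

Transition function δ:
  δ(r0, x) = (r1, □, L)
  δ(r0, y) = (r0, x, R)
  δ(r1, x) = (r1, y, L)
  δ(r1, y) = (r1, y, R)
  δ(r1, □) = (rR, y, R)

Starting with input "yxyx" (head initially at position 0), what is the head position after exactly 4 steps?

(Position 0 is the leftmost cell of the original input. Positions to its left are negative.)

Execution trace (head position shown):
Step 0: [r0]yxyx  (head at position 0)
Step 1: move right → x[r0]xyx  (head at position 1)
Step 2: move left → [r1]x□yx  (head at position 0)
Step 3: move left → [r1]□y□yx  (head at position -1)
Step 4: move right → y[rR]y□yx  (head at position 0)

After 4 steps, the head is at position 0.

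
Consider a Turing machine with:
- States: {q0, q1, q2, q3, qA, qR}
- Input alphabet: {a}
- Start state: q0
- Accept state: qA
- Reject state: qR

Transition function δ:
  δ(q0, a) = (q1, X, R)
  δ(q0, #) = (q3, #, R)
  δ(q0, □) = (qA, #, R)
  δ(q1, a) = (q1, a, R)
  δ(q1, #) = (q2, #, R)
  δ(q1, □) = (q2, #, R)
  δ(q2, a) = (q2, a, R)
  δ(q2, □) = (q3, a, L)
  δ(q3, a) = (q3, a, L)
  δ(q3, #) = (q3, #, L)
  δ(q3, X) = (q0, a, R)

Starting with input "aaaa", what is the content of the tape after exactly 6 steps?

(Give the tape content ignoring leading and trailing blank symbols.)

Execution trace:
Initial: [q0]aaaa
Step 1: δ(q0, a) = (q1, X, R) → X[q1]aaa
Step 2: δ(q1, a) = (q1, a, R) → Xa[q1]aa
Step 3: δ(q1, a) = (q1, a, R) → Xaa[q1]a
Step 4: δ(q1, a) = (q1, a, R) → Xaaa[q1]□
Step 5: δ(q1, □) = (q2, #, R) → Xaaa#[q2]□
Step 6: δ(q2, □) = (q3, a, L) → Xaaa[q3]#a

After 6 steps, the tape (ignoring leading/trailing blanks) is: Xaaa#a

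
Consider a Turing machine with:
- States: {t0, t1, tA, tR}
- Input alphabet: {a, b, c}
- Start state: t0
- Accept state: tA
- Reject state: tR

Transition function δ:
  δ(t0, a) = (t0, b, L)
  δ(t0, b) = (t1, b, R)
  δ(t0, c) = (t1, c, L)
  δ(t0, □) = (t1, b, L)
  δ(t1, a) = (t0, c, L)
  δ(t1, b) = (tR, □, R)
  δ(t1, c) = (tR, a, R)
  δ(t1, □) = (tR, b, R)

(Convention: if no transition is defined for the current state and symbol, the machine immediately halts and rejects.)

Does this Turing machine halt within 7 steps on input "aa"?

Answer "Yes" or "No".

Execution trace:
Initial: [t0]aa
Step 1: δ(t0, a) = (t0, b, L) → [t0]□ba
Step 2: δ(t0, □) = (t1, b, L) → [t1]□bba
Step 3: δ(t1, □) = (tR, b, R) → b[tR]bba

The machine reaches the reject state tR and halts.
The machine halted after 3 steps (within the 7-step bound).

Answer: Yes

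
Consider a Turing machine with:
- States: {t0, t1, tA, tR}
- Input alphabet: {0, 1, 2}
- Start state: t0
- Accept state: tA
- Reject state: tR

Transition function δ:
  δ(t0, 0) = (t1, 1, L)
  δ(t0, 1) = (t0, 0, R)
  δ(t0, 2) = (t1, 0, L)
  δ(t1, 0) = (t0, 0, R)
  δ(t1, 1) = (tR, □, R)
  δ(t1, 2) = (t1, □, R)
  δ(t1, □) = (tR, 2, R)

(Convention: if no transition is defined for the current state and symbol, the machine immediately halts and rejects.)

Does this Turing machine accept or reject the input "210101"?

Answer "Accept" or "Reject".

Execution trace:
Initial: [t0]210101
Step 1: δ(t0, 2) = (t1, 0, L) → [t1]□010101
Step 2: δ(t1, □) = (tR, 2, R) → 2[tR]010101

The machine reaches the reject state tR and halts.

Answer: Reject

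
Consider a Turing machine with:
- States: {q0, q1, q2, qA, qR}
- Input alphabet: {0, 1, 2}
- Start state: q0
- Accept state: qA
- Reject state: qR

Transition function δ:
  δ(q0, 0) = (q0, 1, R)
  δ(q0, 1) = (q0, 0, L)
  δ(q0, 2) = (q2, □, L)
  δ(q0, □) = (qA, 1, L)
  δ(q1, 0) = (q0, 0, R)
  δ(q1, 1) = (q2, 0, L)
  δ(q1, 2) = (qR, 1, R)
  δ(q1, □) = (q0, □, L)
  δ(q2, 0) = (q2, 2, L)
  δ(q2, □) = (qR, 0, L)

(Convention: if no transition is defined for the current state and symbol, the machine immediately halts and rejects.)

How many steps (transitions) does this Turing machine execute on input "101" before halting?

Execution trace:
Initial: [q0]101
Step 1: δ(q0, 1) = (q0, 0, L) → [q0]□001
Step 2: δ(q0, □) = (qA, 1, L) → [qA]□1001

The machine reaches the accept state qA and halts.

The machine executed 2 steps before halting.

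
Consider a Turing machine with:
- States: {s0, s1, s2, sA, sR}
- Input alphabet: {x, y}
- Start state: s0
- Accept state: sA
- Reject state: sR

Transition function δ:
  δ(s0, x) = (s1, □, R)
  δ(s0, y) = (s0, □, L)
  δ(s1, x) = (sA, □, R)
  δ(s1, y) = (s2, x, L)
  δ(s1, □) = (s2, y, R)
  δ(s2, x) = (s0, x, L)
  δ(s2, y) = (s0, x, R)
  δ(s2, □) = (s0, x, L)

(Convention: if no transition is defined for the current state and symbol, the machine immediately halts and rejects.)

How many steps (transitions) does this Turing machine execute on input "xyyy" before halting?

Execution trace:
Initial: [s0]xyyy
Step 1: δ(s0, x) = (s1, □, R) → □[s1]yyy
Step 2: δ(s1, y) = (s2, x, L) → [s2]□xyy
Step 3: δ(s2, □) = (s0, x, L) → [s0]□xxyy

No transition is defined for δ(s0, □). By convention the machine halts and rejects.

The machine executed 3 steps before halting.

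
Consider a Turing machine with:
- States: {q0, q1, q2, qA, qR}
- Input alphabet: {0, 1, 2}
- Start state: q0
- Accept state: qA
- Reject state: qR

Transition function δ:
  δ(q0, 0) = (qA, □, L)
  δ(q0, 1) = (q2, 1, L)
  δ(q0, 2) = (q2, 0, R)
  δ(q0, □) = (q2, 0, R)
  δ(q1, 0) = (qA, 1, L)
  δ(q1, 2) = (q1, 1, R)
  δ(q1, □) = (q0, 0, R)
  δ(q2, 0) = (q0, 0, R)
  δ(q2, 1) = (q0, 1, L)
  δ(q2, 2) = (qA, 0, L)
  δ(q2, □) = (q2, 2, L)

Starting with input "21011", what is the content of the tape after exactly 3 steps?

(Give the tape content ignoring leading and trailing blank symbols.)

Execution trace:
Initial: [q0]21011
Step 1: δ(q0, 2) = (q2, 0, R) → 0[q2]1011
Step 2: δ(q2, 1) = (q0, 1, L) → [q0]01011
Step 3: δ(q0, 0) = (qA, □, L) → [qA]□□1011

The machine reaches the accept state qA and halts.

After 3 steps, the tape (ignoring leading/trailing blanks) is: 1011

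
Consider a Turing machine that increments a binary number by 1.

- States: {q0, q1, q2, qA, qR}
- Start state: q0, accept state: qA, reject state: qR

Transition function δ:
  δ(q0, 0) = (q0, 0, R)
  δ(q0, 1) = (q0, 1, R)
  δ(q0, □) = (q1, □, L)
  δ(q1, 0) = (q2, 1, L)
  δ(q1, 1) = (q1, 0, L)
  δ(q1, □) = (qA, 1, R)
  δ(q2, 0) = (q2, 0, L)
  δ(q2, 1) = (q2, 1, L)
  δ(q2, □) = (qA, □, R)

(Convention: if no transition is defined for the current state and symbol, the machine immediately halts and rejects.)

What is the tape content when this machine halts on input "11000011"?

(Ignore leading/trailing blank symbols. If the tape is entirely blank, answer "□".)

Execution trace:
Initial: [q0]11000011
Step 1: δ(q0, 1) = (q0, 1, R) → 1[q0]1000011
Step 2: δ(q0, 1) = (q0, 1, R) → 11[q0]000011
Step 3: δ(q0, 0) = (q0, 0, R) → 110[q0]00011
Step 4: δ(q0, 0) = (q0, 0, R) → 1100[q0]0011
Step 5: δ(q0, 0) = (q0, 0, R) → 11000[q0]011
Step 6: δ(q0, 0) = (q0, 0, R) → 110000[q0]11
Step 7: δ(q0, 1) = (q0, 1, R) → 1100001[q0]1
Step 8: δ(q0, 1) = (q0, 1, R) → 11000011[q0]□
Step 9: δ(q0, □) = (q1, □, L) → 1100001[q1]1□
Step 10: δ(q1, 1) = (q1, 0, L) → 110000[q1]10□
Step 11: δ(q1, 1) = (q1, 0, L) → 11000[q1]000□
Step 12: δ(q1, 0) = (q2, 1, L) → 1100[q2]0100□
Step 13: δ(q2, 0) = (q2, 0, L) → 110[q2]00100□
Step 14: δ(q2, 0) = (q2, 0, L) → 11[q2]000100□
Step 15: δ(q2, 0) = (q2, 0, L) → 1[q2]1000100□
Step 16: δ(q2, 1) = (q2, 1, L) → [q2]11000100□
Step 17: δ(q2, 1) = (q2, 1, L) → [q2]□11000100□
Step 18: δ(q2, □) = (qA, □, R) → □[qA]11000100□

The machine reaches the accept state qA and halts.

Final tape (ignoring leading/trailing blanks): 11000100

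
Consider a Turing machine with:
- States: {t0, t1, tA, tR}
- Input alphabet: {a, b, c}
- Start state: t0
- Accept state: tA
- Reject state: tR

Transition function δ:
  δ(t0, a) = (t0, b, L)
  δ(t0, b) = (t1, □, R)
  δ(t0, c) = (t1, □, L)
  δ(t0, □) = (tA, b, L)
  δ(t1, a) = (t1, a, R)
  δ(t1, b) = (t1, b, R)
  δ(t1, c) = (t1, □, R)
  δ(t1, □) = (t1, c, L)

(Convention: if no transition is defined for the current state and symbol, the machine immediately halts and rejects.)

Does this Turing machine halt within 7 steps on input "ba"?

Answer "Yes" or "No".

Execution trace:
Initial: [t0]ba
Step 1: δ(t0, b) = (t1, □, R) → □[t1]a
Step 2: δ(t1, a) = (t1, a, R) → □a[t1]□
Step 3: δ(t1, □) = (t1, c, L) → □[t1]ac
Step 4: δ(t1, a) = (t1, a, R) → □a[t1]c
Step 5: δ(t1, c) = (t1, □, R) → □a□[t1]□
Step 6: δ(t1, □) = (t1, c, L) → □a[t1]□c
Step 7: δ(t1, □) = (t1, c, L) → □[t1]acc

The machine has not reached a halting state after 7 steps.
The machine did not halt within the 7-step bound.

Answer: No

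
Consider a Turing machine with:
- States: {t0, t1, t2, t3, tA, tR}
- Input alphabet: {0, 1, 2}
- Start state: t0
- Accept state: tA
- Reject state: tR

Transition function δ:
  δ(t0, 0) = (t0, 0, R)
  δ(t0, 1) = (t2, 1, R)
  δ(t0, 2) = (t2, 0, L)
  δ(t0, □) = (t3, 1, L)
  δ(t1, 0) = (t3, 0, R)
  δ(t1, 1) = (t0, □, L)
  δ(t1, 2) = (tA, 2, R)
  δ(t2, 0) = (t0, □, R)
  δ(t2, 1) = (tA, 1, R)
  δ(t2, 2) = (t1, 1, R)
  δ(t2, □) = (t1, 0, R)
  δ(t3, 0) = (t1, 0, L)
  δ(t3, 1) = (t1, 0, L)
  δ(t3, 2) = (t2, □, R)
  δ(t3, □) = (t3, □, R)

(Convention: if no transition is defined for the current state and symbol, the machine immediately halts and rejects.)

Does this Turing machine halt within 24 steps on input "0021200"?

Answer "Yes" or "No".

Execution trace:
Initial: [t0]0021200
Step 1: δ(t0, 0) = (t0, 0, R) → 0[t0]021200
Step 2: δ(t0, 0) = (t0, 0, R) → 00[t0]21200
Step 3: δ(t0, 2) = (t2, 0, L) → 0[t2]001200
Step 4: δ(t2, 0) = (t0, □, R) → 0□[t0]01200
Step 5: δ(t0, 0) = (t0, 0, R) → 0□0[t0]1200
Step 6: δ(t0, 1) = (t2, 1, R) → 0□01[t2]200
Step 7: δ(t2, 2) = (t1, 1, R) → 0□011[t1]00
Step 8: δ(t1, 0) = (t3, 0, R) → 0□0110[t3]0
Step 9: δ(t3, 0) = (t1, 0, L) → 0□011[t1]00
Step 10: δ(t1, 0) = (t3, 0, R) → 0□0110[t3]0
Step 11: δ(t3, 0) = (t1, 0, L) → 0□011[t1]00
Step 12: δ(t1, 0) = (t3, 0, R) → 0□0110[t3]0
Step 13: δ(t3, 0) = (t1, 0, L) → 0□011[t1]00
Step 14: δ(t1, 0) = (t3, 0, R) → 0□0110[t3]0
Step 15: δ(t3, 0) = (t1, 0, L) → 0□011[t1]00
Step 16: δ(t1, 0) = (t3, 0, R) → 0□0110[t3]0
Step 17: δ(t3, 0) = (t1, 0, L) → 0□011[t1]00
Step 18: δ(t1, 0) = (t3, 0, R) → 0□0110[t3]0
Step 19: δ(t3, 0) = (t1, 0, L) → 0□011[t1]00
Step 20: δ(t1, 0) = (t3, 0, R) → 0□0110[t3]0
Step 21: δ(t3, 0) = (t1, 0, L) → 0□011[t1]00
Step 22: δ(t1, 0) = (t3, 0, R) → 0□0110[t3]0
Step 23: δ(t3, 0) = (t1, 0, L) → 0□011[t1]00
Step 24: δ(t1, 0) = (t3, 0, R) → 0□0110[t3]0

The machine has not reached a halting state after 24 steps.
The machine did not halt within the 24-step bound.

Answer: No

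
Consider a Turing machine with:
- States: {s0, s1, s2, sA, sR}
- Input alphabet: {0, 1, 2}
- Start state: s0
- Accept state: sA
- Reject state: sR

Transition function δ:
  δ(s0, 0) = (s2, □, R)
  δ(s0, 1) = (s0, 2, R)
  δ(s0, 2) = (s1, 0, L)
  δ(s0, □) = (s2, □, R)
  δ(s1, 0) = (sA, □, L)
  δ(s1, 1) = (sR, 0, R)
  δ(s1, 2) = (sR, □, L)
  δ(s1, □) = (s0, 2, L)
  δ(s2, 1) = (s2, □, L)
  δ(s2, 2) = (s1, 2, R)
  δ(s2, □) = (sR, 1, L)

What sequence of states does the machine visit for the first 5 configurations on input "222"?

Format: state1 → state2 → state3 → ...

Execution trace:
Initial: [s0]222
Step 1: δ(s0, 2) = (s1, 0, L) → [s1]□022
Step 2: δ(s1, □) = (s0, 2, L) → [s0]□2022
Step 3: δ(s0, □) = (s2, □, R) → □[s2]2022
Step 4: δ(s2, 2) = (s1, 2, R) → □2[s1]022

State sequence: s0 → s1 → s0 → s2 → s1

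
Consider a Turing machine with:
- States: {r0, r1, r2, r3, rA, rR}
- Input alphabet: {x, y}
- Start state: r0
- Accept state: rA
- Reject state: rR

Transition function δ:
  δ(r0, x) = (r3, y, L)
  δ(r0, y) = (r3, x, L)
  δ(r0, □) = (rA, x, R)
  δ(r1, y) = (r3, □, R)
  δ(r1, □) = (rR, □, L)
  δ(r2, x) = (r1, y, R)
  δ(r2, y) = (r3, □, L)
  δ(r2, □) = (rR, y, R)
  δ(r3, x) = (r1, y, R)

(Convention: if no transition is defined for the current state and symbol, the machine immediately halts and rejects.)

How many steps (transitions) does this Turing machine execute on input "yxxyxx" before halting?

Execution trace:
Initial: [r0]yxxyxx
Step 1: δ(r0, y) = (r3, x, L) → [r3]□xxxyxx

No transition is defined for δ(r3, □). By convention the machine halts and rejects.

The machine executed 1 step before halting.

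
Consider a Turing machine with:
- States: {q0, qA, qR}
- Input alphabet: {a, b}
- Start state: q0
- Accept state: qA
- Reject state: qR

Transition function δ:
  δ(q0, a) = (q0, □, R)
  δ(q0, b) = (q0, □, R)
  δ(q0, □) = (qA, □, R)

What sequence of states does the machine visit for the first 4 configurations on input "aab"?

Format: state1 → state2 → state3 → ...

Execution trace:
Initial: [q0]aab
Step 1: δ(q0, a) = (q0, □, R) → □[q0]ab
Step 2: δ(q0, a) = (q0, □, R) → □□[q0]b
Step 3: δ(q0, b) = (q0, □, R) → □□□[q0]□

State sequence: q0 → q0 → q0 → q0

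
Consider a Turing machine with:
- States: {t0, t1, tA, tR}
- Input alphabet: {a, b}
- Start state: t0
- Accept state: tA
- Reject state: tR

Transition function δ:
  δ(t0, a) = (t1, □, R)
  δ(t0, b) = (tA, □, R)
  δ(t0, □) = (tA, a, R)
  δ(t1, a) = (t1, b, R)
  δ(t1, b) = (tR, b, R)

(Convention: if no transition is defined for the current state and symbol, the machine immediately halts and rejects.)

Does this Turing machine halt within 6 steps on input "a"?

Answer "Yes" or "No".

Execution trace:
Initial: [t0]a
Step 1: δ(t0, a) = (t1, □, R) → □[t1]□

No transition is defined for δ(t1, □). By convention the machine halts and rejects.
The machine halted after 1 step (within the 6-step bound).

Answer: Yes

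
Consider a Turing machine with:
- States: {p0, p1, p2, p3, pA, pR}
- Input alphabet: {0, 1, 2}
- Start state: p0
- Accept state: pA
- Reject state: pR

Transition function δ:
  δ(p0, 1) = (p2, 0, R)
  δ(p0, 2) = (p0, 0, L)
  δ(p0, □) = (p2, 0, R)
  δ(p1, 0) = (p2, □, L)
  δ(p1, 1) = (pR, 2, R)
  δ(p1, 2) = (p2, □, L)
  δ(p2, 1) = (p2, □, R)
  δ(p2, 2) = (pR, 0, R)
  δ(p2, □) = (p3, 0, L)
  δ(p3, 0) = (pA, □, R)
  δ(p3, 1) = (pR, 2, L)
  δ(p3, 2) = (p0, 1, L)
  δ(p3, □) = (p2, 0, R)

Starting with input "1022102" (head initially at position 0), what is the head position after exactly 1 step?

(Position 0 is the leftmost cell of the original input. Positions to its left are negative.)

Execution trace (head position shown):
Step 0: [p0]1022102  (head at position 0)
Step 1: move right → 0[p2]022102  (head at position 1)

After 1 step, the head is at position 1.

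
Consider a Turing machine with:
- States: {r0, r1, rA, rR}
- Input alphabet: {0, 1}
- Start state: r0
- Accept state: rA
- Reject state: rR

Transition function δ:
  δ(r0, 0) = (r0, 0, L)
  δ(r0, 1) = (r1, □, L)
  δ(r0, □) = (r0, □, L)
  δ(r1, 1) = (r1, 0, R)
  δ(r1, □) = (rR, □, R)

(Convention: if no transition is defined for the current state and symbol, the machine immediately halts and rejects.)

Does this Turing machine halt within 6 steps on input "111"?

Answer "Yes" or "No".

Execution trace:
Initial: [r0]111
Step 1: δ(r0, 1) = (r1, □, L) → [r1]□□11
Step 2: δ(r1, □) = (rR, □, R) → □[rR]□11

The machine reaches the reject state rR and halts.
The machine halted after 2 steps (within the 6-step bound).

Answer: Yes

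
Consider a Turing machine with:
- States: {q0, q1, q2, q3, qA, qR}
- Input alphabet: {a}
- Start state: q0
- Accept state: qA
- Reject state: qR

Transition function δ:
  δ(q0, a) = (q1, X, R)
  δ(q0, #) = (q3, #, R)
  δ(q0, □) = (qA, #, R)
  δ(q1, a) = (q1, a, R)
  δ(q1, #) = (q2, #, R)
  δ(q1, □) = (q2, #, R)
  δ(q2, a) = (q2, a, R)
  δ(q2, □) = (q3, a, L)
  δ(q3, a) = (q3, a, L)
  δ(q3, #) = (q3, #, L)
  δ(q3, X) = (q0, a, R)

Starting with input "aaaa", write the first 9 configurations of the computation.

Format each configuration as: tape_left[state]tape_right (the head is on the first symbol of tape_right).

Transitions applied:
Step 1: δ(q0, a) = (q1, X, R)
Step 2: δ(q1, a) = (q1, a, R)
Step 3: δ(q1, a) = (q1, a, R)
Step 4: δ(q1, a) = (q1, a, R)
Step 5: δ(q1, □) = (q2, #, R)
Step 6: δ(q2, □) = (q3, a, L)
Step 7: δ(q3, #) = (q3, #, L)
Step 8: δ(q3, a) = (q3, a, L)

The first 9 configurations are:
[q0]aaaa ⊢ X[q1]aaa ⊢ Xa[q1]aa ⊢ Xaa[q1]a ⊢ Xaaa[q1]□ ⊢ Xaaa#[q2]□ ⊢ Xaaa[q3]#a ⊢ Xaa[q3]a#a ⊢ Xa[q3]aa#a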